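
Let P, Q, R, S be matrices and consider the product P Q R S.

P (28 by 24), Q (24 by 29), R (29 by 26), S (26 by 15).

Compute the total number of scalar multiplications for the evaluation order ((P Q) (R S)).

(P Q): 28×24 by 24×29 → 28×29, cost 28·24·29 = 19488
(R S): 29×26 by 26×15 → 29×15, cost 29·26·15 = 11310
((P Q) (R S)): 28×29 by 29×15 → 28×15, cost 28·29·15 = 12180; cumulative 42978
Total: 42978 scalar multiplications.

42978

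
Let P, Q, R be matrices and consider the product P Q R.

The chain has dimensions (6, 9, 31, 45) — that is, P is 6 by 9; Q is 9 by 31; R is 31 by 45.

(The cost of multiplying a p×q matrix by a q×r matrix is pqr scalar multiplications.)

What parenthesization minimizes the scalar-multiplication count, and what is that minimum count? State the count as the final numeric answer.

(P (Q R)): cost 14985.
((P Q) R): cost 10044.
Optimal: ((P Q) R) with cost 10044.

10044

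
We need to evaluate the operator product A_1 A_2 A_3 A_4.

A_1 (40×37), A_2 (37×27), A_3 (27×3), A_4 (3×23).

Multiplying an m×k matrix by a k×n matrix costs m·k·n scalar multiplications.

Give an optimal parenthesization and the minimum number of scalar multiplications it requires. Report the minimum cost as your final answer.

Adjacent pairs: A_1A_2 = 40·37·27 = 39960; A_2A_3 = 37·27·3 = 2997; A_3A_4 = 27·3·23 = 1863.
Length 3: A_1..A_3: k=1: 0+2997+40·37·3=7437; k=2: 39960+0+40·27·3=43200 → min 7437 | A_2..A_4: k=2: 0+1863+37·27·23=24840; k=3: 2997+0+37·3·23=5550 → min 5550.
Length 4: A_1..A_4: k=1: 0+5550+40·37·23=39590; k=2: 39960+1863+40·27·23=66663; k=3: 7437+0+40·3·23=10197 → min 10197.
Optimal parenthesization: ((A_1 (A_2 A_3)) A_4) with cost 10197.

10197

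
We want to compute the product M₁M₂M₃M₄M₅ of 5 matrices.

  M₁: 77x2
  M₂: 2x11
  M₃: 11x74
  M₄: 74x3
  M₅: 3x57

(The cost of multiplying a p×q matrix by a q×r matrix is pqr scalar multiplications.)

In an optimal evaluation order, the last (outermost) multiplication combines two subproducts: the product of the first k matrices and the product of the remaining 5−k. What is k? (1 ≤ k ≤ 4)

Adjacent pairs: M₁M₂ = 77·2·11 = 1694; M₂M₃ = 2·11·74 = 1628; M₃M₄ = 11·74·3 = 2442; M₄M₅ = 74·3·57 = 12654.
Length 3: M₁..M₃: k=1: 0+1628+77·2·74=13024; k=2: 1694+0+77·11·74=64372 → min 13024 | M₂..M₄: k=2: 0+2442+2·11·3=2508; k=3: 1628+0+2·74·3=2072 → min 2072 | M₃..M₅: k=3: 0+12654+11·74·57=59052; k=4: 2442+0+11·3·57=4323 → min 4323.
Length 4: M₁..M₄: k=1: 0+2072+77·2·3=2534; k=2: 1694+2442+77·11·3=6677; k=3: 13024+0+77·74·3=30118 → min 2534 | M₂..M₅: k=2: 0+4323+2·11·57=5577; k=3: 1628+12654+2·74·57=22718; k=4: 2072+0+2·3·57=2414 → min 2414.
Top-level splits: k=1: (M₁..M₁)·(M₂..M₅) → 0+2414+77·2·57 = 11192; k=2: (M₁..M₂)·(M₃..M₅) → 1694+4323+77·11·57 = 54296; k=3: (M₁..M₃)·(M₄..M₅) → 13024+12654+77·74·57 = 350464; k=4: (M₁..M₄)·(M₅..M₅) → 2534+0+77·3·57 = 15701.
Best split is after M₁, i.e. k = 1.

1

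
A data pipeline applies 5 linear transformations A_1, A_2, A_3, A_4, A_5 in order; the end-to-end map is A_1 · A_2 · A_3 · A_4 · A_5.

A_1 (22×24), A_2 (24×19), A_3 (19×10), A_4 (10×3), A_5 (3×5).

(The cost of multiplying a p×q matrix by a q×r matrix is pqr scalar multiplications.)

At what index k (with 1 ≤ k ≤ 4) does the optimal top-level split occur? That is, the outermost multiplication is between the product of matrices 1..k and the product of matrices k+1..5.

4

Adjacent pairs: A_1A_2 = 22·24·19 = 10032; A_2A_3 = 24·19·10 = 4560; A_3A_4 = 19·10·3 = 570; A_4A_5 = 10·3·5 = 150.
Length 3: A_1..A_3: k=1: 0+4560+22·24·10=9840; k=2: 10032+0+22·19·10=14212 → min 9840 | A_2..A_4: k=2: 0+570+24·19·3=1938; k=3: 4560+0+24·10·3=5280 → min 1938 | A_3..A_5: k=3: 0+150+19·10·5=1100; k=4: 570+0+19·3·5=855 → min 855.
Length 4: A_1..A_4: k=1: 0+1938+22·24·3=3522; k=2: 10032+570+22·19·3=11856; k=3: 9840+0+22·10·3=10500 → min 3522 | A_2..A_5: k=2: 0+855+24·19·5=3135; k=3: 4560+150+24·10·5=5910; k=4: 1938+0+24·3·5=2298 → min 2298.
Top-level splits: k=1: (A_1..A_1)·(A_2..A_5) → 0+2298+22·24·5 = 4938; k=2: (A_1..A_2)·(A_3..A_5) → 10032+855+22·19·5 = 12977; k=3: (A_1..A_3)·(A_4..A_5) → 9840+150+22·10·5 = 11090; k=4: (A_1..A_4)·(A_5..A_5) → 3522+0+22·3·5 = 3852.
Best split is after A_4, i.e. k = 4.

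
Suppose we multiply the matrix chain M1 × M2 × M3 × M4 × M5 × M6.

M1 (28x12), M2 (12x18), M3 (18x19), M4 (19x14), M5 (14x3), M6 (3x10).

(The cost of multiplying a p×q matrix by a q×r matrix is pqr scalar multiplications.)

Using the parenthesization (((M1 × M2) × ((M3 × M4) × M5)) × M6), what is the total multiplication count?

13944

(M1 × M2): 28×12 by 12×18 → 28×18, cost 28·12·18 = 6048
(M3 × M4): 18×19 by 19×14 → 18×14, cost 18·19·14 = 4788
((M3 × M4) × M5): 18×14 by 14×3 → 18×3, cost 18·14·3 = 756; cumulative 5544
((M1 × M2) × ((M3 × M4) × M5)): 28×18 by 18×3 → 28×3, cost 28·18·3 = 1512; cumulative 13104
(((M1 × M2) × ((M3 × M4) × M5)) × M6): 28×3 by 3×10 → 28×10, cost 28·3·10 = 840; cumulative 13944
Total: 13944 scalar multiplications.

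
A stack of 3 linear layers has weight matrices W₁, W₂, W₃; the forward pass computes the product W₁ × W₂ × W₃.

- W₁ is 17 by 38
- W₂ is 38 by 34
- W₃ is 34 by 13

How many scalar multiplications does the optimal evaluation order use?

Order (W₁ × (W₂ × W₃)): (W₂ × W₃): 38×34 by 34×13 → 38×13, cost 38·34·13 = 16796; (W₁ × (W₂ × W₃)): 17×38 by 38×13 → 17×13, cost 17·38·13 = 8398; cumulative 25194. Total 25194.
Order ((W₁ × W₂) × W₃): (W₁ × W₂): 17×38 by 38×34 → 17×34, cost 17·38·34 = 21964; ((W₁ × W₂) × W₃): 17×34 by 34×13 → 17×13, cost 17·34·13 = 7514; cumulative 29478. Total 29478.
Minimum: 25194.

25194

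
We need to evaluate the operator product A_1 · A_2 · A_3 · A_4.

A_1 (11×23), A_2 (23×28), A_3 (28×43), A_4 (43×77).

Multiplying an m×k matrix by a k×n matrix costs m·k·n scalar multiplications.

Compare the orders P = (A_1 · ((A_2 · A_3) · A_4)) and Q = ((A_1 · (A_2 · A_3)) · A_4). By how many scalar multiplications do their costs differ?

Order P = (A_1 · ((A_2 · A_3) · A_4)): (A_2 · A_3): 23×28 by 28×43 → 23×43, cost 23·28·43 = 27692; ((A_2 · A_3) · A_4): 23×43 by 43×77 → 23×77, cost 23·43·77 = 76153; cumulative 103845; (A_1 · ((A_2 · A_3) · A_4)): 11×23 by 23×77 → 11×77, cost 11·23·77 = 19481; cumulative 123326. Total 123326.
Order Q = ((A_1 · (A_2 · A_3)) · A_4): (A_2 · A_3): 23×28 by 28×43 → 23×43, cost 23·28·43 = 27692; (A_1 · (A_2 · A_3)): 11×23 by 23×43 → 11×43, cost 11·23·43 = 10879; cumulative 38571; ((A_1 · (A_2 · A_3)) · A_4): 11×43 by 43×77 → 11×77, cost 11·43·77 = 36421; cumulative 74992. Total 74992.
Difference: |123326 − 74992| = 48334.

48334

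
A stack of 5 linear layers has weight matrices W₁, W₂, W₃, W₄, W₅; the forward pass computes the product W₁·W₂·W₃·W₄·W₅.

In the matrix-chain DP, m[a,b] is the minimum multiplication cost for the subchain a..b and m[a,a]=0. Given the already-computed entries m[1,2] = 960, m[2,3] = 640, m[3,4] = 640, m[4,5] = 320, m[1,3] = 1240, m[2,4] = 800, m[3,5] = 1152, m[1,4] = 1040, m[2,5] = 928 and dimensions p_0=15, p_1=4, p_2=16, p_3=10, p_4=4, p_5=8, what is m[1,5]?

m[1,5] = min over k∈[1,4] of m[1,k]+m[k+1,5]+p_{0}·p_k·p_{5}.
k=1: 0 + 928 + 15·4·8 = 1408; k=2: 960 + 1152 + 15·16·8 = 4032; k=3: 1240 + 320 + 15·10·8 = 2760; k=4: 1040 + 0 + 15·4·8 = 1520.
Minimum: 1408 at k=1.

1408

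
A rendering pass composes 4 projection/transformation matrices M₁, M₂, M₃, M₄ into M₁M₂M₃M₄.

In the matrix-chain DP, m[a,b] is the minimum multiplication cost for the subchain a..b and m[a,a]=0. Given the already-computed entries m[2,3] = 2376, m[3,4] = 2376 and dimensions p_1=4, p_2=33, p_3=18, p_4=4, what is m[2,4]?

2664

m[2,4] = min over k∈[2,3] of m[2,k]+m[k+1,4]+p_{1}·p_k·p_{4}.
k=2: 0 + 2376 + 4·33·4 = 2904; k=3: 2376 + 0 + 4·18·4 = 2664.
Minimum: 2664 at k=3.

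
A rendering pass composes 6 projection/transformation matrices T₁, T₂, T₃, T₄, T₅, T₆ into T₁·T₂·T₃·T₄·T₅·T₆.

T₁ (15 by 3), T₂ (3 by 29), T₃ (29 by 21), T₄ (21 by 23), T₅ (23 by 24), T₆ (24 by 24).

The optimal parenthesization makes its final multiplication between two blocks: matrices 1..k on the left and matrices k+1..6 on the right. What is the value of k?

Adjacent pairs: T₁T₂ = 15·3·29 = 1305; T₂T₃ = 3·29·21 = 1827; T₃T₄ = 29·21·23 = 14007; T₄T₅ = 21·23·24 = 11592; T₅T₆ = 23·24·24 = 13248.
Length 3: T₁..T₃: k=1: 0+1827+15·3·21=2772; k=2: 1305+0+15·29·21=10440 → min 2772 | T₂..T₄: k=2: 0+14007+3·29·23=16008; k=3: 1827+0+3·21·23=3276 → min 3276 | T₃..T₅: k=3: 0+11592+29·21·24=26208; k=4: 14007+0+29·23·24=30015 → min 26208 | T₄..T₆: k=4: 0+13248+21·23·24=24840; k=5: 11592+0+21·24·24=23688 → min 23688.
Length 4: T₁..T₄: k=1: 0+3276+15·3·23=4311; k=2: 1305+14007+15·29·23=25317; k=3: 2772+0+15·21·23=10017 → min 4311 | T₂..T₅: k=2: 0+26208+3·29·24=28296; k=3: 1827+11592+3·21·24=14931; k=4: 3276+0+3·23·24=4932 → min 4932 | T₃..T₆: k=3: 0+23688+29·21·24=38304; k=4: 14007+13248+29·23·24=43263; k=5: 26208+0+29·24·24=42912 → min 38304.
Length 5: T₁..T₅: k=1: 0+4932+15·3·24=6012; k=2: 1305+26208+15·29·24=37953; k=3: 2772+11592+15·21·24=21924; k=4: 4311+0+15·23·24=12591 → min 6012 | T₂..T₆: k=2: 0+38304+3·29·24=40392; k=3: 1827+23688+3·21·24=27027; k=4: 3276+13248+3·23·24=18180; k=5: 4932+0+3·24·24=6660 → min 6660.
Top-level splits: k=1: (T₁..T₁)·(T₂..T₆) → 0+6660+15·3·24 = 7740; k=2: (T₁..T₂)·(T₃..T₆) → 1305+38304+15·29·24 = 50049; k=3: (T₁..T₃)·(T₄..T₆) → 2772+23688+15·21·24 = 34020; k=4: (T₁..T₄)·(T₅..T₆) → 4311+13248+15·23·24 = 25839; k=5: (T₁..T₅)·(T₆..T₆) → 6012+0+15·24·24 = 14652.
Best split is after T₁, i.e. k = 1.

1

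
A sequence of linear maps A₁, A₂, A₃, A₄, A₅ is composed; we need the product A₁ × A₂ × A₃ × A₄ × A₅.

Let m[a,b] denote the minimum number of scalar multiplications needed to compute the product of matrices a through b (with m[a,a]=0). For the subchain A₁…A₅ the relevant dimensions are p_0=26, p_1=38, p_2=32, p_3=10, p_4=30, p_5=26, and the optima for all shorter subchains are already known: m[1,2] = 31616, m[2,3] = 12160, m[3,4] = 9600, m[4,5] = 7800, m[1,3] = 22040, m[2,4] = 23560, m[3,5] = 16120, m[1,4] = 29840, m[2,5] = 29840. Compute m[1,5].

36600

m[1,5] = min over k∈[1,4] of m[1,k]+m[k+1,5]+p_{0}·p_k·p_{5}.
k=1: 0 + 29840 + 26·38·26 = 55528; k=2: 31616 + 16120 + 26·32·26 = 69368; k=3: 22040 + 7800 + 26·10·26 = 36600; k=4: 29840 + 0 + 26·30·26 = 50120.
Minimum: 36600 at k=3.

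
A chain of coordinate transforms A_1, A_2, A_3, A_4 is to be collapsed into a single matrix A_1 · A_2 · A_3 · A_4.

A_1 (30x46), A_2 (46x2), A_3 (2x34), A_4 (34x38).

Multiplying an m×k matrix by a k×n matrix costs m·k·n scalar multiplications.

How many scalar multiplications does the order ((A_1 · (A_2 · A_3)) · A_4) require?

88808

(A_2 · A_3): 46×2 by 2×34 → 46×34, cost 46·2·34 = 3128
(A_1 · (A_2 · A_3)): 30×46 by 46×34 → 30×34, cost 30·46·34 = 46920; cumulative 50048
((A_1 · (A_2 · A_3)) · A_4): 30×34 by 34×38 → 30×38, cost 30·34·38 = 38760; cumulative 88808
Total: 88808 scalar multiplications.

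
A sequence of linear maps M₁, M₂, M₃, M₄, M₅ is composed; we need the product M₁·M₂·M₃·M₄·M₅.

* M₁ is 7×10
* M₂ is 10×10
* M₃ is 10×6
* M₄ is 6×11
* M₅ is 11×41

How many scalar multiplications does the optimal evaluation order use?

Adjacent pairs: M₁M₂ = 7·10·10 = 700; M₂M₃ = 10·10·6 = 600; M₃M₄ = 10·6·11 = 660; M₄M₅ = 6·11·41 = 2706.
Length 3: M₁..M₃: k=1: 0+600+7·10·6=1020; k=2: 700+0+7·10·6=1120 → min 1020 | M₂..M₄: k=2: 0+660+10·10·11=1760; k=3: 600+0+10·6·11=1260 → min 1260 | M₃..M₅: k=3: 0+2706+10·6·41=5166; k=4: 660+0+10·11·41=5170 → min 5166.
Length 4: M₁..M₄: k=1: 0+1260+7·10·11=2030; k=2: 700+660+7·10·11=2130; k=3: 1020+0+7·6·11=1482 → min 1482 | M₂..M₅: k=2: 0+5166+10·10·41=9266; k=3: 600+2706+10·6·41=5766; k=4: 1260+0+10·11·41=5770 → min 5766.
Length 5: M₁..M₅: k=1: 0+5766+7·10·41=8636; k=2: 700+5166+7·10·41=8736; k=3: 1020+2706+7·6·41=5448; k=4: 1482+0+7·11·41=4639 → min 4639.
Optimal order: (((M₁·(M₂·M₃))·M₄)·M₅) with cost 4639.

4639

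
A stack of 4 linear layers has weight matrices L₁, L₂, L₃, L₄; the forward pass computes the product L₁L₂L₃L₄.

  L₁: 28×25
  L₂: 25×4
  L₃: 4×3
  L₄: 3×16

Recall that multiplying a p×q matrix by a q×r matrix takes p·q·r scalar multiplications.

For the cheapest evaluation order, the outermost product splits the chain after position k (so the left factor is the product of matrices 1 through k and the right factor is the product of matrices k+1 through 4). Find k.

Adjacent pairs: L₁L₂ = 28·25·4 = 2800; L₂L₃ = 25·4·3 = 300; L₃L₄ = 4·3·16 = 192.
Length 3: L₁..L₃: k=1: 0+300+28·25·3=2400; k=2: 2800+0+28·4·3=3136 → min 2400 | L₂..L₄: k=2: 0+192+25·4·16=1792; k=3: 300+0+25·3·16=1500 → min 1500.
Top-level splits: k=1: (L₁..L₁)·(L₂..L₄) → 0+1500+28·25·16 = 12700; k=2: (L₁..L₂)·(L₃..L₄) → 2800+192+28·4·16 = 4784; k=3: (L₁..L₃)·(L₄..L₄) → 2400+0+28·3·16 = 3744.
Best split is after L₃, i.e. k = 3.

3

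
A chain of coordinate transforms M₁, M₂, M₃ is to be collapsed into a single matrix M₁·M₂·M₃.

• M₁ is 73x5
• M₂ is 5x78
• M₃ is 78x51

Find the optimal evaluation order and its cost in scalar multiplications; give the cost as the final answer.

(M₁·(M₂·M₃)): cost 38505.
((M₁·M₂)·M₃): cost 318864.
Optimal: (M₁·(M₂·M₃)) with cost 38505.

38505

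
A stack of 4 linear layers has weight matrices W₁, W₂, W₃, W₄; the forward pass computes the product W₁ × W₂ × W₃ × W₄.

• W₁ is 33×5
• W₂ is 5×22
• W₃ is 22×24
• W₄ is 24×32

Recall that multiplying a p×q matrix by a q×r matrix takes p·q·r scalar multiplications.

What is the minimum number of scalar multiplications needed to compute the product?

11760

Adjacent pairs: W₁W₂ = 33·5·22 = 3630; W₂W₃ = 5·22·24 = 2640; W₃W₄ = 22·24·32 = 16896.
Length 3: W₁..W₃: k=1: 0+2640+33·5·24=6600; k=2: 3630+0+33·22·24=21054 → min 6600 | W₂..W₄: k=2: 0+16896+5·22·32=20416; k=3: 2640+0+5·24·32=6480 → min 6480.
Length 4: W₁..W₄: k=1: 0+6480+33·5·32=11760; k=2: 3630+16896+33·22·32=43758; k=3: 6600+0+33·24·32=31944 → min 11760.
Optimal order: (W₁ × ((W₂ × W₃) × W₄)) with cost 11760.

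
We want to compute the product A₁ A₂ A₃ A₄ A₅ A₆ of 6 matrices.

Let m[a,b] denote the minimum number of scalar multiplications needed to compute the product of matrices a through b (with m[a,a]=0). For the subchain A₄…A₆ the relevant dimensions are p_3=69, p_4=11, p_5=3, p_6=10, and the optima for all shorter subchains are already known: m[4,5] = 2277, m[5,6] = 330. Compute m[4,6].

4347

m[4,6] = min over k∈[4,5] of m[4,k]+m[k+1,6]+p_{3}·p_k·p_{6}.
k=4: 0 + 330 + 69·11·10 = 7920; k=5: 2277 + 0 + 69·3·10 = 4347.
Minimum: 4347 at k=5.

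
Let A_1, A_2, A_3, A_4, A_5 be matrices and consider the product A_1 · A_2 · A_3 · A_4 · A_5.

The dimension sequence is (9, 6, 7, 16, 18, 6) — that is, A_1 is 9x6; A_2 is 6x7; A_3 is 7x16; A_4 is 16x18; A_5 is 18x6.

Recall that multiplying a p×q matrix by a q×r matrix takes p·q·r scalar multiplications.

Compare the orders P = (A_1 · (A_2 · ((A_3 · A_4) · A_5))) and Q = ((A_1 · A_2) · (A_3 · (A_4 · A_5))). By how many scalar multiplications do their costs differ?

Order P = (A_1 · (A_2 · ((A_3 · A_4) · A_5))): (A_3 · A_4): 7×16 by 16×18 → 7×18, cost 7·16·18 = 2016; ((A_3 · A_4) · A_5): 7×18 by 18×6 → 7×6, cost 7·18·6 = 756; cumulative 2772; (A_2 · ((A_3 · A_4) · A_5)): 6×7 by 7×6 → 6×6, cost 6·7·6 = 252; cumulative 3024; (A_1 · (A_2 · ((A_3 · A_4) · A_5))): 9×6 by 6×6 → 9×6, cost 9·6·6 = 324; cumulative 3348. Total 3348.
Order Q = ((A_1 · A_2) · (A_3 · (A_4 · A_5))): (A_1 · A_2): 9×6 by 6×7 → 9×7, cost 9·6·7 = 378; (A_4 · A_5): 16×18 by 18×6 → 16×6, cost 16·18·6 = 1728; (A_3 · (A_4 · A_5)): 7×16 by 16×6 → 7×6, cost 7·16·6 = 672; cumulative 2400; ((A_1 · A_2) · (A_3 · (A_4 · A_5))): 9×7 by 7×6 → 9×6, cost 9·7·6 = 378; cumulative 3156. Total 3156.
Difference: |3348 − 3156| = 192.

192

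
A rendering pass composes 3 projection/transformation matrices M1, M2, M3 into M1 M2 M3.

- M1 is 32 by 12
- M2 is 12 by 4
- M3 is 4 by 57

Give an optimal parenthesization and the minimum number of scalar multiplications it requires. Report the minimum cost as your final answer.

8832

(M1 (M2 M3)): cost 24624.
((M1 M2) M3): cost 8832.
Optimal: ((M1 M2) M3) with cost 8832.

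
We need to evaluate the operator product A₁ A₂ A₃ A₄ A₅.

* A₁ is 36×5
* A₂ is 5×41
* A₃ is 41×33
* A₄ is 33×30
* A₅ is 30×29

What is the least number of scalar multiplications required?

21285

Adjacent pairs: A₁A₂ = 36·5·41 = 7380; A₂A₃ = 5·41·33 = 6765; A₃A₄ = 41·33·30 = 40590; A₄A₅ = 33·30·29 = 28710.
Length 3: A₁..A₃: k=1: 0+6765+36·5·33=12705; k=2: 7380+0+36·41·33=56088 → min 12705 | A₂..A₄: k=2: 0+40590+5·41·30=46740; k=3: 6765+0+5·33·30=11715 → min 11715 | A₃..A₅: k=3: 0+28710+41·33·29=67947; k=4: 40590+0+41·30·29=76260 → min 67947.
Length 4: A₁..A₄: k=1: 0+11715+36·5·30=17115; k=2: 7380+40590+36·41·30=92250; k=3: 12705+0+36·33·30=48345 → min 17115 | A₂..A₅: k=2: 0+67947+5·41·29=73892; k=3: 6765+28710+5·33·29=40260; k=4: 11715+0+5·30·29=16065 → min 16065.
Length 5: A₁..A₅: k=1: 0+16065+36·5·29=21285; k=2: 7380+67947+36·41·29=118131; k=3: 12705+28710+36·33·29=75867; k=4: 17115+0+36·30·29=48435 → min 21285.
Optimal order: (A₁ (((A₂ A₃) A₄) A₅)) with cost 21285.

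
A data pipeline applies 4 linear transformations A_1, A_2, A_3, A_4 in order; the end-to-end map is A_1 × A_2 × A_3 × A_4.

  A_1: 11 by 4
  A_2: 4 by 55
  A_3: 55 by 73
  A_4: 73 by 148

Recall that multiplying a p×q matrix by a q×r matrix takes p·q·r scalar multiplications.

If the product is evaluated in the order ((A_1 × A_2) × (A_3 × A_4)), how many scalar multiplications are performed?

(A_1 × A_2): 11×4 by 4×55 → 11×55, cost 11·4·55 = 2420
(A_3 × A_4): 55×73 by 73×148 → 55×148, cost 55·73·148 = 594220
((A_1 × A_2) × (A_3 × A_4)): 11×55 by 55×148 → 11×148, cost 11·55·148 = 89540; cumulative 686180
Total: 686180 scalar multiplications.

686180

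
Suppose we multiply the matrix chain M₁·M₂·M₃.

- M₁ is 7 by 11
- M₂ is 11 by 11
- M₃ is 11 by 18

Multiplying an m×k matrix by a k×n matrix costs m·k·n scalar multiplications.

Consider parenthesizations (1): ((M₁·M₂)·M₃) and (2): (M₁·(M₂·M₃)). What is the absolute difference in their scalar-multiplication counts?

1331

Order (1) = ((M₁·M₂)·M₃): (M₁·M₂): 7×11 by 11×11 → 7×11, cost 7·11·11 = 847; ((M₁·M₂)·M₃): 7×11 by 11×18 → 7×18, cost 7·11·18 = 1386; cumulative 2233. Total 2233.
Order (2) = (M₁·(M₂·M₃)): (M₂·M₃): 11×11 by 11×18 → 11×18, cost 11·11·18 = 2178; (M₁·(M₂·M₃)): 7×11 by 11×18 → 7×18, cost 7·11·18 = 1386; cumulative 3564. Total 3564.
Difference: |2233 − 3564| = 1331.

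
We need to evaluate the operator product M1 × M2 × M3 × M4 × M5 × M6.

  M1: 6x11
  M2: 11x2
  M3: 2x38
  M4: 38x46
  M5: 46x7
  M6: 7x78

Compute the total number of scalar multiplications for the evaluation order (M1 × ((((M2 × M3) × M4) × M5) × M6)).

(M2 × M3): 11×2 by 2×38 → 11×38, cost 11·2·38 = 836
((M2 × M3) × M4): 11×38 by 38×46 → 11×46, cost 11·38·46 = 19228; cumulative 20064
(((M2 × M3) × M4) × M5): 11×46 by 46×7 → 11×7, cost 11·46·7 = 3542; cumulative 23606
((((M2 × M3) × M4) × M5) × M6): 11×7 by 7×78 → 11×78, cost 11·7·78 = 6006; cumulative 29612
(M1 × ((((M2 × M3) × M4) × M5) × M6)): 6×11 by 11×78 → 6×78, cost 6·11·78 = 5148; cumulative 34760
Total: 34760 scalar multiplications.

34760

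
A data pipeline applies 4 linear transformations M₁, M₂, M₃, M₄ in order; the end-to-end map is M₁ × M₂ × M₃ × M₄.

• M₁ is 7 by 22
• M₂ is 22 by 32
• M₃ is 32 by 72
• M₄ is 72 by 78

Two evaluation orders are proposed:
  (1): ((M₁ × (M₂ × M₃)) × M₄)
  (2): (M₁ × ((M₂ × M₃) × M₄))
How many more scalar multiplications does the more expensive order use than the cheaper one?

Order (1) = ((M₁ × (M₂ × M₃)) × M₄): (M₂ × M₃): 22×32 by 32×72 → 22×72, cost 22·32·72 = 50688; (M₁ × (M₂ × M₃)): 7×22 by 22×72 → 7×72, cost 7·22·72 = 11088; cumulative 61776; ((M₁ × (M₂ × M₃)) × M₄): 7×72 by 72×78 → 7×78, cost 7·72·78 = 39312; cumulative 101088. Total 101088.
Order (2) = (M₁ × ((M₂ × M₃) × M₄)): (M₂ × M₃): 22×32 by 32×72 → 22×72, cost 22·32·72 = 50688; ((M₂ × M₃) × M₄): 22×72 by 72×78 → 22×78, cost 22·72·78 = 123552; cumulative 174240; (M₁ × ((M₂ × M₃) × M₄)): 7×22 by 22×78 → 7×78, cost 7·22·78 = 12012; cumulative 186252. Total 186252.
Difference: |101088 − 186252| = 85164.

85164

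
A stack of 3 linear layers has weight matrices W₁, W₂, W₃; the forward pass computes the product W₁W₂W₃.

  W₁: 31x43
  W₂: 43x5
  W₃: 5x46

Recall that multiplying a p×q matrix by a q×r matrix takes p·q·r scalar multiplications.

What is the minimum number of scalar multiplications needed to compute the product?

Order (W₁(W₂W₃)): (W₂W₃): 43×5 by 5×46 → 43×46, cost 43·5·46 = 9890; (W₁(W₂W₃)): 31×43 by 43×46 → 31×46, cost 31·43·46 = 61318; cumulative 71208. Total 71208.
Order ((W₁W₂)W₃): (W₁W₂): 31×43 by 43×5 → 31×5, cost 31·43·5 = 6665; ((W₁W₂)W₃): 31×5 by 5×46 → 31×46, cost 31·5·46 = 7130; cumulative 13795. Total 13795.
Minimum: 13795.

13795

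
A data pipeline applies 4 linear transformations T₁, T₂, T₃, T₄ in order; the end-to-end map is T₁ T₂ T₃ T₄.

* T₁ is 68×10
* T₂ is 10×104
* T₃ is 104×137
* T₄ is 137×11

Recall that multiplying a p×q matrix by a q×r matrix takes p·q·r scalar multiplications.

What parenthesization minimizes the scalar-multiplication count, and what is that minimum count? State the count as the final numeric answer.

165030

Adjacent pairs: T₁T₂ = 68·10·104 = 70720; T₂T₃ = 10·104·137 = 142480; T₃T₄ = 104·137·11 = 156728.
Length 3: T₁..T₃: k=1: 0+142480+68·10·137=235640; k=2: 70720+0+68·104·137=1039584 → min 235640 | T₂..T₄: k=2: 0+156728+10·104·11=168168; k=3: 142480+0+10·137·11=157550 → min 157550.
Length 4: T₁..T₄: k=1: 0+157550+68·10·11=165030; k=2: 70720+156728+68·104·11=305240; k=3: 235640+0+68·137·11=338116 → min 165030.
Optimal parenthesization: (T₁ ((T₂ T₃) T₄)) with cost 165030.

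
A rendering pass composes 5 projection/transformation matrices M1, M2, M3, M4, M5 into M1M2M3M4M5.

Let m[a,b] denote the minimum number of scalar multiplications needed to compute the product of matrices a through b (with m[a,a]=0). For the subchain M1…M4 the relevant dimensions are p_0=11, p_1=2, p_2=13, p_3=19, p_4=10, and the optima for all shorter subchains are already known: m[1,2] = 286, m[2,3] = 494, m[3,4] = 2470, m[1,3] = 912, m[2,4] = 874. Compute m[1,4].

1094

m[1,4] = min over k∈[1,3] of m[1,k]+m[k+1,4]+p_{0}·p_k·p_{4}.
k=1: 0 + 874 + 11·2·10 = 1094; k=2: 286 + 2470 + 11·13·10 = 4186; k=3: 912 + 0 + 11·19·10 = 3002.
Minimum: 1094 at k=1.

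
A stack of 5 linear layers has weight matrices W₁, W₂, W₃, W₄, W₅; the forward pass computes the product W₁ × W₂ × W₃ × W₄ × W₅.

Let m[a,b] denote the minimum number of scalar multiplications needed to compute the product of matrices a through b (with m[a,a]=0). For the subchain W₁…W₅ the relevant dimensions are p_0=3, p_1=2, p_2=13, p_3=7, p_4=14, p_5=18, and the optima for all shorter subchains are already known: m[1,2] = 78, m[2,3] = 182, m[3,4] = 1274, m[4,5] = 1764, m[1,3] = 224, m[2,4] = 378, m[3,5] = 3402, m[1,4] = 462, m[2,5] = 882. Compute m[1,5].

990

m[1,5] = min over k∈[1,4] of m[1,k]+m[k+1,5]+p_{0}·p_k·p_{5}.
k=1: 0 + 882 + 3·2·18 = 990; k=2: 78 + 3402 + 3·13·18 = 4182; k=3: 224 + 1764 + 3·7·18 = 2366; k=4: 462 + 0 + 3·14·18 = 1218.
Minimum: 990 at k=1.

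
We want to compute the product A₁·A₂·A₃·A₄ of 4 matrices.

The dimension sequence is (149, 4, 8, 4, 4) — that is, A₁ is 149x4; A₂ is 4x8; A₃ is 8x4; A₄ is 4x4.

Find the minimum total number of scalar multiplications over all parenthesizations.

2576

Adjacent pairs: A₁A₂ = 149·4·8 = 4768; A₂A₃ = 4·8·4 = 128; A₃A₄ = 8·4·4 = 128.
Length 3: A₁..A₃: k=1: 0+128+149·4·4=2512; k=2: 4768+0+149·8·4=9536 → min 2512 | A₂..A₄: k=2: 0+128+4·8·4=256; k=3: 128+0+4·4·4=192 → min 192.
Length 4: A₁..A₄: k=1: 0+192+149·4·4=2576; k=2: 4768+128+149·8·4=9664; k=3: 2512+0+149·4·4=4896 → min 2576.
Optimal order: (A₁·((A₂·A₃)·A₄)) with cost 2576.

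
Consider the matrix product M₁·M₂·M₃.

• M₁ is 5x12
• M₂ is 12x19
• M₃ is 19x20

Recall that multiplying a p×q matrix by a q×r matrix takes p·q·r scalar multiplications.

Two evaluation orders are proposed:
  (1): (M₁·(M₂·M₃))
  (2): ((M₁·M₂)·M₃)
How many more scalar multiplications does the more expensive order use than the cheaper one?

Order (1) = (M₁·(M₂·M₃)): (M₂·M₃): 12×19 by 19×20 → 12×20, cost 12·19·20 = 4560; (M₁·(M₂·M₃)): 5×12 by 12×20 → 5×20, cost 5·12·20 = 1200; cumulative 5760. Total 5760.
Order (2) = ((M₁·M₂)·M₃): (M₁·M₂): 5×12 by 12×19 → 5×19, cost 5·12·19 = 1140; ((M₁·M₂)·M₃): 5×19 by 19×20 → 5×20, cost 5·19·20 = 1900; cumulative 3040. Total 3040.
Difference: |5760 − 3040| = 2720.

2720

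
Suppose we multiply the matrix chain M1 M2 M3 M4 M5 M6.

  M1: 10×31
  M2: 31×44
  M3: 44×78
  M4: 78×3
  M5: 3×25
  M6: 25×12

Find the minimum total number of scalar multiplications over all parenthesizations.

16578

Adjacent pairs: M1M2 = 10·31·44 = 13640; M2M3 = 31·44·78 = 106392; M3M4 = 44·78·3 = 10296; M4M5 = 78·3·25 = 5850; M5M6 = 3·25·12 = 900.
Length 3: M1..M3: k=1: 0+106392+10·31·78=130572; k=2: 13640+0+10·44·78=47960 → min 47960 | M2..M4: k=2: 0+10296+31·44·3=14388; k=3: 106392+0+31·78·3=113646 → min 14388 | M3..M5: k=3: 0+5850+44·78·25=91650; k=4: 10296+0+44·3·25=13596 → min 13596 | M4..M6: k=4: 0+900+78·3·12=3708; k=5: 5850+0+78·25·12=29250 → min 3708.
Length 4: M1..M4: k=1: 0+14388+10·31·3=15318; k=2: 13640+10296+10·44·3=25256; k=3: 47960+0+10·78·3=50300 → min 15318 | M2..M5: k=2: 0+13596+31·44·25=47696; k=3: 106392+5850+31·78·25=172692; k=4: 14388+0+31·3·25=16713 → min 16713 | M3..M6: k=3: 0+3708+44·78·12=44892; k=4: 10296+900+44·3·12=12780; k=5: 13596+0+44·25·12=26796 → min 12780.
Length 5: M1..M5: k=1: 0+16713+10·31·25=24463; k=2: 13640+13596+10·44·25=38236; k=3: 47960+5850+10·78·25=73310; k=4: 15318+0+10·3·25=16068 → min 16068 | M2..M6: k=2: 0+12780+31·44·12=29148; k=3: 106392+3708+31·78·12=139116; k=4: 14388+900+31·3·12=16404; k=5: 16713+0+31·25·12=26013 → min 16404.
Length 6: M1..M6: k=1: 0+16404+10·31·12=20124; k=2: 13640+12780+10·44·12=31700; k=3: 47960+3708+10·78·12=61028; k=4: 15318+900+10·3·12=16578; k=5: 16068+0+10·25·12=19068 → min 16578.
Optimal order: ((M1 (M2 (M3 M4))) (M5 M6)) with cost 16578.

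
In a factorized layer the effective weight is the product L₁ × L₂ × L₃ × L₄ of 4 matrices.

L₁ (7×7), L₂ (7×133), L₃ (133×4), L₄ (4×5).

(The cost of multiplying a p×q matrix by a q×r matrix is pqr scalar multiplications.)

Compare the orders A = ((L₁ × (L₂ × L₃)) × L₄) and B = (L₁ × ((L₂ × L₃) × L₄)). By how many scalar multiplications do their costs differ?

49

Order A = ((L₁ × (L₂ × L₃)) × L₄): (L₂ × L₃): 7×133 by 133×4 → 7×4, cost 7·133·4 = 3724; (L₁ × (L₂ × L₃)): 7×7 by 7×4 → 7×4, cost 7·7·4 = 196; cumulative 3920; ((L₁ × (L₂ × L₃)) × L₄): 7×4 by 4×5 → 7×5, cost 7·4·5 = 140; cumulative 4060. Total 4060.
Order B = (L₁ × ((L₂ × L₃) × L₄)): (L₂ × L₃): 7×133 by 133×4 → 7×4, cost 7·133·4 = 3724; ((L₂ × L₃) × L₄): 7×4 by 4×5 → 7×5, cost 7·4·5 = 140; cumulative 3864; (L₁ × ((L₂ × L₃) × L₄)): 7×7 by 7×5 → 7×5, cost 7·7·5 = 245; cumulative 4109. Total 4109.
Difference: |4060 − 4109| = 49.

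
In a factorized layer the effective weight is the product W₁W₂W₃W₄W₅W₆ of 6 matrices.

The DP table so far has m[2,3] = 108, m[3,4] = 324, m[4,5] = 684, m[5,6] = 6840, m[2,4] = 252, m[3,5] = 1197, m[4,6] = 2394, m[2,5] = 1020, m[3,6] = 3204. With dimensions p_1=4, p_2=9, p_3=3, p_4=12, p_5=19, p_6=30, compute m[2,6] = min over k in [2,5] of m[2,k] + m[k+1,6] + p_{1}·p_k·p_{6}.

m[2,6] = min over k∈[2,5] of m[2,k]+m[k+1,6]+p_{1}·p_k·p_{6}.
k=2: 0 + 3204 + 4·9·30 = 4284; k=3: 108 + 2394 + 4·3·30 = 2862; k=4: 252 + 6840 + 4·12·30 = 8532; k=5: 1020 + 0 + 4·19·30 = 3300.
Minimum: 2862 at k=3.

2862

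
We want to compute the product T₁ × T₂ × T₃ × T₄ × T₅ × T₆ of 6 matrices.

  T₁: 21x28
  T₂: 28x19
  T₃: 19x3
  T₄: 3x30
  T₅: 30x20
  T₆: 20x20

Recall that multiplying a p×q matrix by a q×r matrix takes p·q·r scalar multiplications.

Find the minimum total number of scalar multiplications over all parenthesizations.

7620

Adjacent pairs: T₁T₂ = 21·28·19 = 11172; T₂T₃ = 28·19·3 = 1596; T₃T₄ = 19·3·30 = 1710; T₄T₅ = 3·30·20 = 1800; T₅T₆ = 30·20·20 = 12000.
Length 3: T₁..T₃: k=1: 0+1596+21·28·3=3360; k=2: 11172+0+21·19·3=12369 → min 3360 | T₂..T₄: k=2: 0+1710+28·19·30=17670; k=3: 1596+0+28·3·30=4116 → min 4116 | T₃..T₅: k=3: 0+1800+19·3·20=2940; k=4: 1710+0+19·30·20=13110 → min 2940 | T₄..T₆: k=4: 0+12000+3·30·20=13800; k=5: 1800+0+3·20·20=3000 → min 3000.
Length 4: T₁..T₄: k=1: 0+4116+21·28·30=21756; k=2: 11172+1710+21·19·30=24852; k=3: 3360+0+21·3·30=5250 → min 5250 | T₂..T₅: k=2: 0+2940+28·19·20=13580; k=3: 1596+1800+28·3·20=5076; k=4: 4116+0+28·30·20=20916 → min 5076 | T₃..T₆: k=3: 0+3000+19·3·20=4140; k=4: 1710+12000+19·30·20=25110; k=5: 2940+0+19·20·20=10540 → min 4140.
Length 5: T₁..T₅: k=1: 0+5076+21·28·20=16836; k=2: 11172+2940+21·19·20=22092; k=3: 3360+1800+21·3·20=6420; k=4: 5250+0+21·30·20=17850 → min 6420 | T₂..T₆: k=2: 0+4140+28·19·20=14780; k=3: 1596+3000+28·3·20=6276; k=4: 4116+12000+28·30·20=32916; k=5: 5076+0+28·20·20=16276 → min 6276.
Length 6: T₁..T₆: k=1: 0+6276+21·28·20=18036; k=2: 11172+4140+21·19·20=23292; k=3: 3360+3000+21·3·20=7620; k=4: 5250+12000+21·30·20=29850; k=5: 6420+0+21·20·20=14820 → min 7620.
Optimal order: ((T₁ × (T₂ × T₃)) × ((T₄ × T₅) × T₆)) with cost 7620.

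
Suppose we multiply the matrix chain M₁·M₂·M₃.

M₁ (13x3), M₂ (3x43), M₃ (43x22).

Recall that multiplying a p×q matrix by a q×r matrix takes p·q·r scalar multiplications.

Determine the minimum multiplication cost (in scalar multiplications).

3696

Order (M₁·(M₂·M₃)): (M₂·M₃): 3×43 by 43×22 → 3×22, cost 3·43·22 = 2838; (M₁·(M₂·M₃)): 13×3 by 3×22 → 13×22, cost 13·3·22 = 858; cumulative 3696. Total 3696.
Order ((M₁·M₂)·M₃): (M₁·M₂): 13×3 by 3×43 → 13×43, cost 13·3·43 = 1677; ((M₁·M₂)·M₃): 13×43 by 43×22 → 13×22, cost 13·43·22 = 12298; cumulative 13975. Total 13975.
Minimum: 3696.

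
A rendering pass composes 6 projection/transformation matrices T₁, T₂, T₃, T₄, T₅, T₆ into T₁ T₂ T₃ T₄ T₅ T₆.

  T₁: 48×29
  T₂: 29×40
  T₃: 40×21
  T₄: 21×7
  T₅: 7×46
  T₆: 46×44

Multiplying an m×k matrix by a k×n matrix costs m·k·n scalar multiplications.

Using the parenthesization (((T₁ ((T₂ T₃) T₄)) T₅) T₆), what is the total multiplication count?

150975

(T₂ T₃): 29×40 by 40×21 → 29×21, cost 29·40·21 = 24360
((T₂ T₃) T₄): 29×21 by 21×7 → 29×7, cost 29·21·7 = 4263; cumulative 28623
(T₁ ((T₂ T₃) T₄)): 48×29 by 29×7 → 48×7, cost 48·29·7 = 9744; cumulative 38367
((T₁ ((T₂ T₃) T₄)) T₅): 48×7 by 7×46 → 48×46, cost 48·7·46 = 15456; cumulative 53823
(((T₁ ((T₂ T₃) T₄)) T₅) T₆): 48×46 by 46×44 → 48×44, cost 48·46·44 = 97152; cumulative 150975
Total: 150975 scalar multiplications.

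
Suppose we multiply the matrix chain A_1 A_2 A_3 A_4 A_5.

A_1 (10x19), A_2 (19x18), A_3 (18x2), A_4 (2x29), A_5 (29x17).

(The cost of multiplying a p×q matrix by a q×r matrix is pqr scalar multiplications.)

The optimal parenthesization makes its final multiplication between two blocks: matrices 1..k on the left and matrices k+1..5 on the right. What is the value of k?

3

Adjacent pairs: A_1A_2 = 10·19·18 = 3420; A_2A_3 = 19·18·2 = 684; A_3A_4 = 18·2·29 = 1044; A_4A_5 = 2·29·17 = 986.
Length 3: A_1..A_3: k=1: 0+684+10·19·2=1064; k=2: 3420+0+10·18·2=3780 → min 1064 | A_2..A_4: k=2: 0+1044+19·18·29=10962; k=3: 684+0+19·2·29=1786 → min 1786 | A_3..A_5: k=3: 0+986+18·2·17=1598; k=4: 1044+0+18·29·17=9918 → min 1598.
Length 4: A_1..A_4: k=1: 0+1786+10·19·29=7296; k=2: 3420+1044+10·18·29=9684; k=3: 1064+0+10·2·29=1644 → min 1644 | A_2..A_5: k=2: 0+1598+19·18·17=7412; k=3: 684+986+19·2·17=2316; k=4: 1786+0+19·29·17=11153 → min 2316.
Top-level splits: k=1: (A_1..A_1)·(A_2..A_5) → 0+2316+10·19·17 = 5546; k=2: (A_1..A_2)·(A_3..A_5) → 3420+1598+10·18·17 = 8078; k=3: (A_1..A_3)·(A_4..A_5) → 1064+986+10·2·17 = 2390; k=4: (A_1..A_4)·(A_5..A_5) → 1644+0+10·29·17 = 6574.
Best split is after A_3, i.e. k = 3.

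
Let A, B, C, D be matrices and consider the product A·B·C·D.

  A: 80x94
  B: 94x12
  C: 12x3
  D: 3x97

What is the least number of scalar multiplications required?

Adjacent pairs: AB = 80·94·12 = 90240; BC = 94·12·3 = 3384; CD = 12·3·97 = 3492.
Length 3: A..C: k=1: 0+3384+80·94·3=25944; k=2: 90240+0+80·12·3=93120 → min 25944 | B..D: k=2: 0+3492+94·12·97=112908; k=3: 3384+0+94·3·97=30738 → min 30738.
Length 4: A..D: k=1: 0+30738+80·94·97=760178; k=2: 90240+3492+80·12·97=186852; k=3: 25944+0+80·3·97=49224 → min 49224.
Optimal order: ((A·(B·C))·D) with cost 49224.

49224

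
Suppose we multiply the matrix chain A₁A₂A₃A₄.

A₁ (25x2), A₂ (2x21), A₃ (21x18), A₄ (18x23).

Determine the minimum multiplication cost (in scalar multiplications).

2734

Adjacent pairs: A₁A₂ = 25·2·21 = 1050; A₂A₃ = 2·21·18 = 756; A₃A₄ = 21·18·23 = 8694.
Length 3: A₁..A₃: k=1: 0+756+25·2·18=1656; k=2: 1050+0+25·21·18=10500 → min 1656 | A₂..A₄: k=2: 0+8694+2·21·23=9660; k=3: 756+0+2·18·23=1584 → min 1584.
Length 4: A₁..A₄: k=1: 0+1584+25·2·23=2734; k=2: 1050+8694+25·21·23=21819; k=3: 1656+0+25·18·23=12006 → min 2734.
Optimal order: (A₁((A₂A₃)A₄)) with cost 2734.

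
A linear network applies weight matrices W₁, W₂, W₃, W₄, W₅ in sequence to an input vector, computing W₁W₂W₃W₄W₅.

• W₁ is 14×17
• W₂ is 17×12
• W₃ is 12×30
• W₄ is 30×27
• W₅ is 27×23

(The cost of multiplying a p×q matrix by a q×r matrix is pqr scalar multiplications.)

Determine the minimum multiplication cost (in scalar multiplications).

Adjacent pairs: W₁W₂ = 14·17·12 = 2856; W₂W₃ = 17·12·30 = 6120; W₃W₄ = 12·30·27 = 9720; W₄W₅ = 30·27·23 = 18630.
Length 3: W₁..W₃: k=1: 0+6120+14·17·30=13260; k=2: 2856+0+14·12·30=7896 → min 7896 | W₂..W₄: k=2: 0+9720+17·12·27=15228; k=3: 6120+0+17·30·27=19890 → min 15228 | W₃..W₅: k=3: 0+18630+12·30·23=26910; k=4: 9720+0+12·27·23=17172 → min 17172.
Length 4: W₁..W₄: k=1: 0+15228+14·17·27=21654; k=2: 2856+9720+14·12·27=17112; k=3: 7896+0+14·30·27=19236 → min 17112 | W₂..W₅: k=2: 0+17172+17·12·23=21864; k=3: 6120+18630+17·30·23=36480; k=4: 15228+0+17·27·23=25785 → min 21864.
Length 5: W₁..W₅: k=1: 0+21864+14·17·23=27338; k=2: 2856+17172+14·12·23=23892; k=3: 7896+18630+14·30·23=36186; k=4: 17112+0+14·27·23=25806 → min 23892.
Optimal order: ((W₁W₂)((W₃W₄)W₅)) with cost 23892.

23892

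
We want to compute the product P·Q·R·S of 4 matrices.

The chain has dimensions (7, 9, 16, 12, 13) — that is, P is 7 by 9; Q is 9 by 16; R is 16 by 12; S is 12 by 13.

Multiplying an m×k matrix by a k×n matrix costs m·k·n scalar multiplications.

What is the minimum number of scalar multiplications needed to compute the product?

3444

Adjacent pairs: PQ = 7·9·16 = 1008; QR = 9·16·12 = 1728; RS = 16·12·13 = 2496.
Length 3: P..R: k=1: 0+1728+7·9·12=2484; k=2: 1008+0+7·16·12=2352 → min 2352 | Q..S: k=2: 0+2496+9·16·13=4368; k=3: 1728+0+9·12·13=3132 → min 3132.
Length 4: P..S: k=1: 0+3132+7·9·13=3951; k=2: 1008+2496+7·16·13=4960; k=3: 2352+0+7·12·13=3444 → min 3444.
Optimal order: (((P·Q)·R)·S) with cost 3444.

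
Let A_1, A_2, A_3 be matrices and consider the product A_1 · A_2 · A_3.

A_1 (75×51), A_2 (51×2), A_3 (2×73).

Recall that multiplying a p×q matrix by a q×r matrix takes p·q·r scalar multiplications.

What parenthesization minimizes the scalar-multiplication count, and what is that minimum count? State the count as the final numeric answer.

(A_1 · (A_2 · A_3)): cost 286671.
((A_1 · A_2) · A_3): cost 18600.
Optimal: ((A_1 · A_2) · A_3) with cost 18600.

18600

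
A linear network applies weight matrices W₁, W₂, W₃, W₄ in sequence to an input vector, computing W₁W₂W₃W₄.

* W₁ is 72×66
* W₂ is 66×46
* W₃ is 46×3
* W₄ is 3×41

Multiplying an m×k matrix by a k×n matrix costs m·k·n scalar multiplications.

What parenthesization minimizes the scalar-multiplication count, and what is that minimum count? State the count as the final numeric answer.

32220

Adjacent pairs: W₁W₂ = 72·66·46 = 218592; W₂W₃ = 66·46·3 = 9108; W₃W₄ = 46·3·41 = 5658.
Length 3: W₁..W₃: k=1: 0+9108+72·66·3=23364; k=2: 218592+0+72·46·3=228528 → min 23364 | W₂..W₄: k=2: 0+5658+66·46·41=130134; k=3: 9108+0+66·3·41=17226 → min 17226.
Length 4: W₁..W₄: k=1: 0+17226+72·66·41=212058; k=2: 218592+5658+72·46·41=360042; k=3: 23364+0+72·3·41=32220 → min 32220.
Optimal parenthesization: ((W₁(W₂W₃))W₄) with cost 32220.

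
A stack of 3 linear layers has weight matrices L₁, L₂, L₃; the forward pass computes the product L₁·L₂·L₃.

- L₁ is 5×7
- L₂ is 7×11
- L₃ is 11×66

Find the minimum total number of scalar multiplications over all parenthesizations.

4015

Order (L₁·(L₂·L₃)): (L₂·L₃): 7×11 by 11×66 → 7×66, cost 7·11·66 = 5082; (L₁·(L₂·L₃)): 5×7 by 7×66 → 5×66, cost 5·7·66 = 2310; cumulative 7392. Total 7392.
Order ((L₁·L₂)·L₃): (L₁·L₂): 5×7 by 7×11 → 5×11, cost 5·7·11 = 385; ((L₁·L₂)·L₃): 5×11 by 11×66 → 5×66, cost 5·11·66 = 3630; cumulative 4015. Total 4015.
Minimum: 4015.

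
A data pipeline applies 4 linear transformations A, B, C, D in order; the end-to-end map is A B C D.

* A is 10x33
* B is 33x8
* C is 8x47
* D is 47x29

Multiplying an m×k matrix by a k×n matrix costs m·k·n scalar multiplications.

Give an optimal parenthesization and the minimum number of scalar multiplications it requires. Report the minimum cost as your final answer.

15864

Adjacent pairs: AB = 10·33·8 = 2640; BC = 33·8·47 = 12408; CD = 8·47·29 = 10904.
Length 3: A..C: k=1: 0+12408+10·33·47=27918; k=2: 2640+0+10·8·47=6400 → min 6400 | B..D: k=2: 0+10904+33·8·29=18560; k=3: 12408+0+33·47·29=57387 → min 18560.
Length 4: A..D: k=1: 0+18560+10·33·29=28130; k=2: 2640+10904+10·8·29=15864; k=3: 6400+0+10·47·29=20030 → min 15864.
Optimal parenthesization: ((A B) (C D)) with cost 15864.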